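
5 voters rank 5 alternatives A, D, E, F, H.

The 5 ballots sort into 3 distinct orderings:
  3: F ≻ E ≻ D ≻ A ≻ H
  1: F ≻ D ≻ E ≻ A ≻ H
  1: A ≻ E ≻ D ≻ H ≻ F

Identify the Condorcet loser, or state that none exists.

Pairwise majorities:
A vs D: 1 to 4, D.
A vs E: E wins 4–1.
A vs F: F, 4–1.
A vs H: A, 5–0.
D vs E: 1 for D, 4 for E — E by 4–1.
D–F: F 4–1.
D vs H: 5 to 0, D.
E vs F: E is ranked higher on 1 ballot, F on 4. F wins 4–1.
E–H: E 5–0.
F vs H: 3+1 = 4 for F, 1 for H — F by 4–1.
H is beaten in every head-to-head and is the Condorcet loser.

H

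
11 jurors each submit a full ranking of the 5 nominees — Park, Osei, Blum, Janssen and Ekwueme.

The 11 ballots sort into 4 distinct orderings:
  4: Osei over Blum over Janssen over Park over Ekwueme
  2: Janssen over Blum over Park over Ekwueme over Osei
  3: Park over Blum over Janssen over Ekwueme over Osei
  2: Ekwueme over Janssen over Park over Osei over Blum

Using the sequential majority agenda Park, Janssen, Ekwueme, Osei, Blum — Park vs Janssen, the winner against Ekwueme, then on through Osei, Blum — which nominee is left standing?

Round 1: Park vs Janssen — 3–8, Janssen advances.
Round 2: Janssen vs Ekwueme — 9–2, Janssen advances.
Round 3: Janssen vs Osei — 7–4, Janssen advances.
Round 4: Janssen vs Blum — 4–7, Blum advances.
The agenda winner is Blum.

Blum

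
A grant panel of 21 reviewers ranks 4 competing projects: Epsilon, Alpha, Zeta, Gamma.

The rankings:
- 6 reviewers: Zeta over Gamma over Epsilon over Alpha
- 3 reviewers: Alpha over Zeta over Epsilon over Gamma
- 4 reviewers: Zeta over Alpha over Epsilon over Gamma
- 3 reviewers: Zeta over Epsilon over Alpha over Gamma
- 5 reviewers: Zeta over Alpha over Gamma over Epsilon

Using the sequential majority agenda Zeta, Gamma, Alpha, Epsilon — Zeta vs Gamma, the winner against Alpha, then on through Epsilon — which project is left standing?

Zeta

Round 1: Zeta vs Gamma — 21–0, Zeta advances.
Round 2: Zeta vs Alpha — 18–3, Zeta advances.
Round 3: Zeta vs Epsilon — 21–0, Zeta advances.
Zeta survives the agenda.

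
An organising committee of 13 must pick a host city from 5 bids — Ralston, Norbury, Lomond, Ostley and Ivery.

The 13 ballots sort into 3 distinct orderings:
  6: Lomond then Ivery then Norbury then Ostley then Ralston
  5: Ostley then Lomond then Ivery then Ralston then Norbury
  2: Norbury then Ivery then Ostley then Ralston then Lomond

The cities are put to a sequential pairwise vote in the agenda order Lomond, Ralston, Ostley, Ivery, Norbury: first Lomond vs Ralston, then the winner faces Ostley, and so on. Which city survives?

Ivery

Round 1: Lomond vs Ralston — 11–2, Lomond advances.
Round 2: Lomond vs Ostley — 6–7, Ostley advances.
Round 3: Ostley vs Ivery — 5–8, Ivery advances.
Round 4: Ivery vs Norbury — 11–2, Ivery advances.
Ivery survives the agenda.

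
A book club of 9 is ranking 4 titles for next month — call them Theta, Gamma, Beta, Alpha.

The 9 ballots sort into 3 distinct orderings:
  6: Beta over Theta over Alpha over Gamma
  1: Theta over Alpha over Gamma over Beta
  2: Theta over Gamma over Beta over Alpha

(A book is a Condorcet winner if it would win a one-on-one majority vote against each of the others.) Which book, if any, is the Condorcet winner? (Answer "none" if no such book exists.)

Beta

Pairwise majorities:
Theta–Gamma: Theta 9–0.
Theta vs Beta: 3 to 6, Beta.
Theta vs Alpha: Theta is ranked higher on 6+1+2 = 9 ballots, Alpha on 0. Theta wins 9–0.
Gamma vs Beta: Beta wins 6–3.
Gamma vs Alpha: Alpha, 7–2.
Beta vs Alpha: Beta is ranked higher on 6+2 = 8 ballots, Alpha on 1. Beta wins 8–1.
Beta defeats every rival head-to-head and is the Condorcet winner.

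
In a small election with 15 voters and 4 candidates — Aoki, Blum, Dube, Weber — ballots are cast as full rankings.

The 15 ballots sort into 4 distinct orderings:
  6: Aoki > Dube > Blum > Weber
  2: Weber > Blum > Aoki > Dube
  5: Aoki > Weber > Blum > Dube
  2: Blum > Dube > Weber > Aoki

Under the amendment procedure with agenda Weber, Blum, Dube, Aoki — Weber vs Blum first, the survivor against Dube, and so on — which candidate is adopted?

Aoki

Round 1: Weber vs Blum — 7–8, Blum advances.
Round 2: Blum vs Dube — 9–6, Blum advances.
Round 3: Blum vs Aoki — 4–11, Aoki advances.
Aoki survives the agenda.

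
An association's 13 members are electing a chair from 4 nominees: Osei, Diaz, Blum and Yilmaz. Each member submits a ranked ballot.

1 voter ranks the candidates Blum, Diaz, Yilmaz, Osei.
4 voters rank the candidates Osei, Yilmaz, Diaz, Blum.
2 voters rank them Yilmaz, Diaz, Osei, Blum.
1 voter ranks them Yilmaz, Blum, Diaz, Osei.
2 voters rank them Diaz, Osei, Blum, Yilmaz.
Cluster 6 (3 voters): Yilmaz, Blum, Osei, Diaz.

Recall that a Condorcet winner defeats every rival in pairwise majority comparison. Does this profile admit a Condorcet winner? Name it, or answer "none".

Yilmaz

Check each pair by majority over 13 ballots:
Osei vs Diaz: 7 to 6, Osei.
Osei vs Blum: 8 to 5, Osei.
Osei vs Yilmaz: 6 to 7, Yilmaz.
Diaz vs Blum: Diaz preferred on 4+2+2 = 8 ballots; Diaz wins 8–5.
Diaz vs Yilmaz: Diaz is ranked higher on 1+2 = 3 ballots, Yilmaz on 10. Yilmaz wins 10–3.
Blum vs Yilmaz: Blum is ranked higher on 1+2 = 3 ballots, Yilmaz on 10. Yilmaz wins 10–3.
Yilmaz wins every pairwise contest, so Yilmaz is the Condorcet winner.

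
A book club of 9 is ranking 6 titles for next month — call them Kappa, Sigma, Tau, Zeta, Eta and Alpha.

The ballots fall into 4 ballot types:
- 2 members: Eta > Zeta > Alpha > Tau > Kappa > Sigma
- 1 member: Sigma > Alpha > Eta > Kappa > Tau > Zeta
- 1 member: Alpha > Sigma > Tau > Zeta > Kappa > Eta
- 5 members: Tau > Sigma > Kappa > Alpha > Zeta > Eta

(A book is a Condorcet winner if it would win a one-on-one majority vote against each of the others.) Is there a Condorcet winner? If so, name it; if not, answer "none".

Tau

Check each pair by majority over 9 ballots:
Kappa vs Sigma: Kappa preferred on 2 ballots; Sigma wins 7–2.
Kappa vs Tau: 1 to 8, Tau.
Kappa vs Zeta: 6 to 3, Kappa.
Kappa vs Eta: 6 to 3, Kappa.
Kappa vs Alpha: 5 for Kappa, 4 for Alpha — Kappa by 5–4.
Sigma vs Tau: Sigma is ranked higher on 1+1 = 2 ballots, Tau on 7. Tau wins 7–2.
Sigma vs Zeta: Sigma is ranked higher on 1+1+5 = 7 ballots, Zeta on 2. Sigma wins 7–2.
Sigma vs Eta: Sigma preferred on 1+1+5 = 7 ballots; Sigma wins 7–2.
Sigma vs Alpha: Sigma preferred on 1+5 = 6 ballots; Sigma wins 6–3.
Tau vs Zeta: 7 to 2, Tau.
Tau vs Eta: 6 to 3, Tau.
Tau vs Alpha: 5 to 4, Tau.
Zeta vs Eta: 6 to 3, Zeta.
Zeta vs Alpha: 2 for Zeta, 7 for Alpha — Alpha by 7–2.
Eta vs Alpha: Eta preferred on 2 ballots; Alpha wins 7–2.
Only Tau has no losses; Tau is the Condorcet winner.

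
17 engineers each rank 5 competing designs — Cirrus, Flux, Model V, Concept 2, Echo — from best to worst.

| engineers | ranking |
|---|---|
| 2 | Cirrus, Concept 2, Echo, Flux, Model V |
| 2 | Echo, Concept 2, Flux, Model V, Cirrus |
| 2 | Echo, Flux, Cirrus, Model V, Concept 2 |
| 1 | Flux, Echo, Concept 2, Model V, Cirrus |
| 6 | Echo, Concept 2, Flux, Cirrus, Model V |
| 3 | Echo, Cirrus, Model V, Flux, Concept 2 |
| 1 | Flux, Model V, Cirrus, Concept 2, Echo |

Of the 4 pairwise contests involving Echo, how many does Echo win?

4

Echo against each rival (17 engineers):
Echo vs Cirrus: 14 to 3, Echo.
Echo vs Flux: Echo wins 15–2.
Echo vs Model V: Echo wins 16–1.
Echo vs Concept 2: 2+2+1+6+3 = 14 for Echo, 3 for Concept 2 — Echo by 14–3.
Echo beats Cirrus, Flux, Model V, Concept 2 — 4 pairwise wins.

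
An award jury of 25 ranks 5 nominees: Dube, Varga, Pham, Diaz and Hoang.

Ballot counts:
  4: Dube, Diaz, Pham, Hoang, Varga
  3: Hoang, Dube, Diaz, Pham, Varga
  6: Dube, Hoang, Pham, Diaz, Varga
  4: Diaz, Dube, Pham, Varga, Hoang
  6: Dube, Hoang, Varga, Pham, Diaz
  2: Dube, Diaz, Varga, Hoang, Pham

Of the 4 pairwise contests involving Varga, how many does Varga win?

0

Varga against each rival (25 jurors):
Varga–Dube: Dube 25–0.
Varga vs Pham: Varga preferred on 6+2 = 8 ballots; Pham wins 17–8.
Varga vs Diaz: Diaz, 19–6.
Varga vs Hoang: Varga is ranked higher on 4+2 = 6 ballots, Hoang on 19. Hoang wins 19–6.
Varga beats no one; loses to Dube, Pham, Diaz, Hoang — 0 pairwise wins.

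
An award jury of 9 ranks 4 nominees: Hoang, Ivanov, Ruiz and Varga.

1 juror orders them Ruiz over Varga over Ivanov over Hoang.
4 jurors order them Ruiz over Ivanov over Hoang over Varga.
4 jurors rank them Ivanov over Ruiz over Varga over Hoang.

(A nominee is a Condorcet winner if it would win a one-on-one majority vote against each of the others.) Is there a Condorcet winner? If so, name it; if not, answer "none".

Check each pair by majority over 9 ballots:
Hoang vs Ivanov: Ivanov wins 9–0.
Hoang–Ruiz: Ruiz 9–0.
Hoang–Varga: Varga 5–4.
Ivanov vs Ruiz: Ruiz, 5–4.
Ivanov vs Varga: Ivanov wins 8–1.
Ruiz vs Varga: Ruiz wins 9–0.
Ruiz beats each of Hoang, Ivanov, Varga — Ruiz is the Condorcet winner.

Ruiz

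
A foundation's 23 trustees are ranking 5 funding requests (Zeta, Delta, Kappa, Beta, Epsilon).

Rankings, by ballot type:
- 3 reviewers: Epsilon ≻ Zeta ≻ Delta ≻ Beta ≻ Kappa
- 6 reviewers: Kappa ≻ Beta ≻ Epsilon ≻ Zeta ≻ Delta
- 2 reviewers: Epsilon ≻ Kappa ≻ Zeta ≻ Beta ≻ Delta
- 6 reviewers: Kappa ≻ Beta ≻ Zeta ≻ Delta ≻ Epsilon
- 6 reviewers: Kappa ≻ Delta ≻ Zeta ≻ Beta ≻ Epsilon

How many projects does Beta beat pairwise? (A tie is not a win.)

Beta against each rival (23 reviewers):
Beta vs Zeta: Beta, 12–11.
Beta vs Delta: 6+2+6 = 14 for Beta, 9 for Delta — Beta by 14–9.
Beta vs Kappa: Beta is ranked higher on 3 ballots, Kappa on 20. Kappa wins 20–3.
Beta vs Epsilon: Beta preferred on 6+6+6 = 18 ballots; Beta wins 18–5.
Beta beats Zeta, Delta, Epsilon; loses to Kappa — 3 pairwise wins.

3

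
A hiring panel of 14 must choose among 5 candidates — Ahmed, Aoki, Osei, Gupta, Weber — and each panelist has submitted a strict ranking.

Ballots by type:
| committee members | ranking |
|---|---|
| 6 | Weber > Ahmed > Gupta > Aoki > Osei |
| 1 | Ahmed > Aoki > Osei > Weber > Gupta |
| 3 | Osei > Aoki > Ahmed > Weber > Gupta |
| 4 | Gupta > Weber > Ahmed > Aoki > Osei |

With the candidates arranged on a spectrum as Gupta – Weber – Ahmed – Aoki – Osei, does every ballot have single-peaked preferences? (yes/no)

Axis positions: Gupta=1, Weber=2, Ahmed=3, Aoki=4, Osei=5.
Type 1 (peak Weber at position 2): ranking walks positions 2-3-1-4-5, expanding outward from the peak — single-peaked.
Type 2 (peak Ahmed at position 3): ranking walks positions 3-4-5-2-1, expanding outward from the peak — single-peaked.
Type 3 (peak Osei at position 5): ranking walks positions 5-4-3-2-1, expanding outward from the peak — single-peaked.
Type 4 (peak Gupta at position 1): ranking walks positions 1-2-3-4-5, expanding outward from the peak — single-peaked.
Every ranking is single-peaked on this axis.

yes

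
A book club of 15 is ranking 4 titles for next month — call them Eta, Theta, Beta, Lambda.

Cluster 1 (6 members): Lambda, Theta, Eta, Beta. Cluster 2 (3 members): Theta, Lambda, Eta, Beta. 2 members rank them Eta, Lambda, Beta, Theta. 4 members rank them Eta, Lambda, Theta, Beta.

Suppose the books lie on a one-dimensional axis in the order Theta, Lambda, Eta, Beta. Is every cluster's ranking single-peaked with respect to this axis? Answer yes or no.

Axis positions: Theta=1, Lambda=2, Eta=3, Beta=4.
Cluster 1 (peak Lambda at position 2): ranking walks positions 2-1-3-4, expanding outward from the peak — single-peaked.
Cluster 2 (peak Theta at position 1): ranking walks positions 1-2-3-4, expanding outward from the peak — single-peaked.
Cluster 3 (peak Eta at position 3): ranking walks positions 3-2-4-1, expanding outward from the peak — single-peaked.
Cluster 4 (peak Eta at position 3): ranking walks positions 3-2-1-4, expanding outward from the peak — single-peaked.
Every ranking is single-peaked on this axis.

yes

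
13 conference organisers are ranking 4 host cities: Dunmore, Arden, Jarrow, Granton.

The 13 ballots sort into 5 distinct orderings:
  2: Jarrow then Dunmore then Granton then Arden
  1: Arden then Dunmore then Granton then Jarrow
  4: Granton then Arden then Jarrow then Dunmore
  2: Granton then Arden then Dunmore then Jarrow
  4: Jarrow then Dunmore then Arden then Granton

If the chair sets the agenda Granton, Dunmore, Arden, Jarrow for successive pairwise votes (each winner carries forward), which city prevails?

Round 1: Granton vs Dunmore — 6–7, Dunmore advances.
Round 2: Dunmore vs Arden — 6–7, Arden advances.
Round 3: Arden vs Jarrow — 7–6, Arden advances.
The agenda winner is Arden.

Arden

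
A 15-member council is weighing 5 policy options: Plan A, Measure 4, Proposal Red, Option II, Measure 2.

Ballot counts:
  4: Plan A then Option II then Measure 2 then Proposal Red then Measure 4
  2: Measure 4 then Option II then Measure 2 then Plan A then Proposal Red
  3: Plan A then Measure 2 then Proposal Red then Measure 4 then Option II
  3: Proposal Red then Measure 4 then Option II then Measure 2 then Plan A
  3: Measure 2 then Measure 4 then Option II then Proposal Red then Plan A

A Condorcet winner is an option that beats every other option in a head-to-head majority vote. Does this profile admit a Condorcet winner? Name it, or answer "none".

none

Check each pair by majority over 15 ballots:
Plan A vs Measure 4: Plan A is ranked higher on 4+3 = 7 ballots, Measure 4 on 8. Measure 4 wins 8–7.
Plan A vs Proposal Red: Plan A wins 9–6.
Plan A–Option II: Option II 8–7.
Plan A vs Measure 2: Measure 2 wins 8–7.
Measure 4 vs Proposal Red: 5 to 10, Proposal Red.
Measure 4 vs Option II: Measure 4, 11–4.
Measure 4 vs Measure 2: Measure 4 is ranked higher on 2+3 = 5 ballots, Measure 2 on 10. Measure 2 wins 10–5.
Proposal Red vs Option II: 3+3 = 6 for Proposal Red, 9 for Option II — Option II by 9–6.
Proposal Red vs Measure 2: 3 for Proposal Red, 12 for Measure 2 — Measure 2 by 12–3.
Option II vs Measure 2: 4+2+3 = 9 for Option II, 6 for Measure 2 — Option II by 9–6.
No option is unbeaten: Plan A loses to Measure 4; Measure 4 loses to Proposal Red; Proposal Red loses to Plan A; Option II loses to Measure 4; Measure 2 loses to Option II. In particular Plan A > Proposal Red > Measure 4 > Plan A is a majority cycle — no Condorcet winner exists.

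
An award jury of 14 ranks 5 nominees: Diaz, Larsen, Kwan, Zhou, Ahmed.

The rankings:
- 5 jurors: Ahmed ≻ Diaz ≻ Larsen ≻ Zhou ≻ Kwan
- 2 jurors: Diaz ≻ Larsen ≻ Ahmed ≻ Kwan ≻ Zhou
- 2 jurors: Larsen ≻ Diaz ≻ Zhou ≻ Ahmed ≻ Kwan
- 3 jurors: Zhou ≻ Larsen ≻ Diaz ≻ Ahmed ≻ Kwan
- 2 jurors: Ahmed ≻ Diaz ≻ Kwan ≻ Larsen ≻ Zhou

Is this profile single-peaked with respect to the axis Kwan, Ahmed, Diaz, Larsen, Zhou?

yes

Axis positions: Kwan=1, Ahmed=2, Diaz=3, Larsen=4, Zhou=5.
Group 1 (peak Ahmed at position 2): ranking walks positions 2-3-4-5-1, expanding outward from the peak — single-peaked.
Group 2 (peak Diaz at position 3): ranking walks positions 3-4-2-1-5, expanding outward from the peak — single-peaked.
Group 3 (peak Larsen at position 4): ranking walks positions 4-3-5-2-1, expanding outward from the peak — single-peaked.
Group 4 (peak Zhou at position 5): ranking walks positions 5-4-3-2-1, expanding outward from the peak — single-peaked.
Group 5 (peak Ahmed at position 2): ranking walks positions 2-3-1-4-5, expanding outward from the peak — single-peaked.
Every ranking is single-peaked on this axis.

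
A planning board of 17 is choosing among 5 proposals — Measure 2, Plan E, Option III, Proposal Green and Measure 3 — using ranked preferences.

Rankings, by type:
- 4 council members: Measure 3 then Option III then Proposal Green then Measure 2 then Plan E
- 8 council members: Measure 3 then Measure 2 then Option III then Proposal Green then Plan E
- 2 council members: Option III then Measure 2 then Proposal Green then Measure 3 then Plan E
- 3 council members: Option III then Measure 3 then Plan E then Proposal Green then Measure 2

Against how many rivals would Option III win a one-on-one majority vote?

Option III against each rival (17 council members):
Option III–Measure 2: Option III 9–8.
Option III vs Plan E: 4+8+2+3 = 17 for Option III, 0 for Plan E — Option III by 17–0.
Option III–Proposal Green: Option III 17–0.
Option III vs Measure 3: Measure 3, 12–5.
Option III beats Measure 2, Plan E, Proposal Green; loses to Measure 3 — 3 pairwise wins.

3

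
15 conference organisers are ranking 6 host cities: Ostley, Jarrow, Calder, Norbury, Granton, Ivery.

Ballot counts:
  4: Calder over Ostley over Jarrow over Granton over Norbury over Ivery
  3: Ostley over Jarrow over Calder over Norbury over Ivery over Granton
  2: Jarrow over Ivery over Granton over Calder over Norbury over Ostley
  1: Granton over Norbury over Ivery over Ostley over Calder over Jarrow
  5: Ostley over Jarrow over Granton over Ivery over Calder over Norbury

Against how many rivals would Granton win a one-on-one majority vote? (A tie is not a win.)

Granton against each rival (15 organisers):
Granton vs Ostley: 3 to 12, Ostley.
Granton vs Jarrow: Jarrow, 14–1.
Granton vs Calder: 2+1+5 = 8 for Granton, 7 for Calder — Granton by 8–7.
Granton–Norbury: Granton 12–3.
Granton vs Ivery: 10 to 5, Granton.
Granton beats Calder, Norbury, Ivery; loses to Ostley, Jarrow — 3 pairwise wins.

3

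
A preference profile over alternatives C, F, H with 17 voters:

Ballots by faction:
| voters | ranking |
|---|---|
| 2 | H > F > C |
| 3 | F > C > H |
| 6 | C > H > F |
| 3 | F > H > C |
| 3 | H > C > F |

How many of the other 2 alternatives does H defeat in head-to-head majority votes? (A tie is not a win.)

1

H against each rival (17 voters):
H vs C: C, 9–8.
H vs F: 2+6+3 = 11 for H, 6 for F — H by 11–6.
H beats F; loses to C — 1 pairwise win.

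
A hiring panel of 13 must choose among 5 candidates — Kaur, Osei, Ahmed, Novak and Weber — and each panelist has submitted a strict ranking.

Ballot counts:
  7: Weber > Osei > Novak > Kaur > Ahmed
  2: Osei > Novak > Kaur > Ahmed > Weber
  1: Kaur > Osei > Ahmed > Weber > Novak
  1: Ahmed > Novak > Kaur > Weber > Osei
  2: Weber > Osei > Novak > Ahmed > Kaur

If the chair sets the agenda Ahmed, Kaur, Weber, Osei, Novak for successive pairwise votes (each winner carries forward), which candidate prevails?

Weber

Round 1: Ahmed vs Kaur — 3–10, Kaur advances.
Round 2: Kaur vs Weber — 4–9, Weber advances.
Round 3: Weber vs Osei — 10–3, Weber advances.
Round 4: Weber vs Novak — 10–3, Weber advances.
Weber survives the agenda.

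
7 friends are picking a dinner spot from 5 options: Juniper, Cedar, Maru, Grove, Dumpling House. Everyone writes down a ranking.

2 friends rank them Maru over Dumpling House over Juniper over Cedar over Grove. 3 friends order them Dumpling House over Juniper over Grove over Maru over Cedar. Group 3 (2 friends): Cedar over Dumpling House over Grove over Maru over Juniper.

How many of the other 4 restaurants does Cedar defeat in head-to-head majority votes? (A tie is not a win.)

1

Cedar against each rival (7 friends):
Cedar vs Juniper: Juniper wins 5–2.
Cedar–Maru: Maru 5–2.
Cedar vs Grove: Cedar wins 4–3.
Cedar vs Dumpling House: Dumpling House wins 5–2.
Cedar beats Grove; loses to Juniper, Maru, Dumpling House — 1 pairwise win.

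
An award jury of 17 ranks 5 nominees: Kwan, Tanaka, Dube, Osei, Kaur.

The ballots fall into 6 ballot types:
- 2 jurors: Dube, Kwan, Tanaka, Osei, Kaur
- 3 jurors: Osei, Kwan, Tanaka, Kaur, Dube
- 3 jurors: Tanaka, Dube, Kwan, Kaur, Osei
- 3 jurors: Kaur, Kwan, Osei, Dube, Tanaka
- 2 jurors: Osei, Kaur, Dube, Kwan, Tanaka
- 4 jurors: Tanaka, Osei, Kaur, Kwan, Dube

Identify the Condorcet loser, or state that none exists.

Head-to-head results (17 jurors):
Kwan vs Tanaka: Kwan wins 10–7.
Kwan vs Dube: Kwan is ranked higher on 3+3+4 = 10 ballots, Dube on 7. Kwan wins 10–7.
Kwan vs Osei: Osei, 9–8.
Kwan vs Kaur: Kwan preferred on 2+3+3 = 8 ballots; Kaur wins 9–8.
Tanaka vs Dube: Tanaka, 10–7.
Tanaka vs Osei: 9 to 8, Tanaka.
Tanaka vs Kaur: Tanaka is ranked higher on 2+3+3+4 = 12 ballots, Kaur on 5. Tanaka wins 12–5.
Dube–Osei: Osei 12–5.
Dube–Kaur: Kaur 12–5.
Osei vs Kaur: Osei is ranked higher on 2+3+2+4 = 11 ballots, Kaur on 6. Osei wins 11–6.
Only Dube has no wins; Dube is the Condorcet loser.

Dube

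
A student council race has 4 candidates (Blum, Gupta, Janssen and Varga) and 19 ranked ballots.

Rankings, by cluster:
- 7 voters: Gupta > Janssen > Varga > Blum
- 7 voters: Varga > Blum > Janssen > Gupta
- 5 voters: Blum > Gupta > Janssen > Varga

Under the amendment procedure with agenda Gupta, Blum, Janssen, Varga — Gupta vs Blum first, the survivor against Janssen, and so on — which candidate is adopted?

Round 1: Gupta vs Blum — 7–12, Blum advances.
Round 2: Blum vs Janssen — 12–7, Blum advances.
Round 3: Blum vs Varga — 5–14, Varga advances.
Varga survives the agenda.

Varga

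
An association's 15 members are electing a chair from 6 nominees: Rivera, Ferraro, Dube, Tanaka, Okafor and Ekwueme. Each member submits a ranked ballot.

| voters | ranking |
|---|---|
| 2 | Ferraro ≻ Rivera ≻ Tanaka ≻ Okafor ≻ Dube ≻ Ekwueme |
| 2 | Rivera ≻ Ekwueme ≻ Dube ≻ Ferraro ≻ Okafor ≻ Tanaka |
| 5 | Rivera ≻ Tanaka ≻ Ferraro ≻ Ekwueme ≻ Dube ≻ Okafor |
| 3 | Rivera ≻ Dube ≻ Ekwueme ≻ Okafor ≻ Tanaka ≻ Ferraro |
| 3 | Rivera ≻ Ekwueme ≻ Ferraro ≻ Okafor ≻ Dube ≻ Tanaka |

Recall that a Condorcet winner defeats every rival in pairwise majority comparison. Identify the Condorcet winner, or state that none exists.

Rivera

Pairwise majorities:
Rivera vs Ferraro: 2+5+3+3 = 13 for Rivera, 2 for Ferraro — Rivera by 13–2.
Rivera–Dube: Rivera 15–0.
Rivera vs Tanaka: Rivera wins 15–0.
Rivera vs Okafor: Rivera wins 15–0.
Rivera vs Ekwueme: Rivera is ranked higher on 2+2+5+3+3 = 15 ballots, Ekwueme on 0. Rivera wins 15–0.
Ferraro vs Dube: Ferraro is ranked higher on 2+5+3 = 10 ballots, Dube on 5. Ferraro wins 10–5.
Ferraro vs Tanaka: 2+2+3 = 7 for Ferraro, 8 for Tanaka — Tanaka by 8–7.
Ferraro vs Okafor: 12 to 3, Ferraro.
Ferraro vs Ekwueme: Ekwueme wins 8–7.
Dube vs Tanaka: Dube preferred on 2+3+3 = 8 ballots; Dube wins 8–7.
Dube vs Okafor: 10 to 5, Dube.
Dube–Ekwueme: Ekwueme 10–5.
Tanaka vs Okafor: Tanaka preferred on 2+5 = 7 ballots; Okafor wins 8–7.
Tanaka vs Ekwueme: Ekwueme, 8–7.
Okafor vs Ekwueme: Ekwueme, 13–2.
Rivera wins every pairwise contest, so Rivera is the Condorcet winner.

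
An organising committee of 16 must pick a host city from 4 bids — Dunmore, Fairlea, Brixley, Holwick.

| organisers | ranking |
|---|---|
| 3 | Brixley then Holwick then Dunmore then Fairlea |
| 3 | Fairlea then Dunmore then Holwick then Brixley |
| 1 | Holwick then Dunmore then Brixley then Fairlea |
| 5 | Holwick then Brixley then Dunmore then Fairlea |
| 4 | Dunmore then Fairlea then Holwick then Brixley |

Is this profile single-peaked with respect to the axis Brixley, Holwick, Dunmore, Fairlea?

yes

Axis positions: Brixley=1, Holwick=2, Dunmore=3, Fairlea=4.
Bloc 1 (peak Brixley at position 1): ranking walks positions 1-2-3-4, expanding outward from the peak — single-peaked.
Bloc 2 (peak Fairlea at position 4): ranking walks positions 4-3-2-1, expanding outward from the peak — single-peaked.
Bloc 3 (peak Holwick at position 2): ranking walks positions 2-3-1-4, expanding outward from the peak — single-peaked.
Bloc 4 (peak Holwick at position 2): ranking walks positions 2-1-3-4, expanding outward from the peak — single-peaked.
Bloc 5 (peak Dunmore at position 3): ranking walks positions 3-4-2-1, expanding outward from the peak — single-peaked.
Every ranking is single-peaked on this axis.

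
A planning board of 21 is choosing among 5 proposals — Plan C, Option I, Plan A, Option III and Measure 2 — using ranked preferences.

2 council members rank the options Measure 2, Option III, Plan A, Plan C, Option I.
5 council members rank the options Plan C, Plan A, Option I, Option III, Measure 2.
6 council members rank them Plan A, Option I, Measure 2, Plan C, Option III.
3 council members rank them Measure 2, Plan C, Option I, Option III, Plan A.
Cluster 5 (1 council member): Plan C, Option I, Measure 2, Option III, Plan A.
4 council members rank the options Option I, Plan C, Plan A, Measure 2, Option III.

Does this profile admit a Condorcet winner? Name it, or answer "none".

none

Check each pair by majority over 21 ballots:
Plan C–Option I: Plan C 11–10.
Plan C vs Plan A: Plan C, 13–8.
Plan C vs Option III: Plan C wins 19–2.
Plan C vs Measure 2: Measure 2 wins 11–10.
Option I–Plan A: Plan A 13–8.
Option I vs Option III: Option I wins 19–2.
Option I–Measure 2: Option I 16–5.
Plan A vs Option III: Plan A wins 15–6.
Plan A–Measure 2: Plan A 15–6.
Option III vs Measure 2: Measure 2, 16–5.
No option is unbeaten: Plan C loses to Measure 2; Option I loses to Plan C; Plan A loses to Plan C; Option III loses to Plan C; Measure 2 loses to Option I. In particular Plan C beats Option I beats Measure 2 beats Plan C is a majority cycle — no Condorcet winner exists.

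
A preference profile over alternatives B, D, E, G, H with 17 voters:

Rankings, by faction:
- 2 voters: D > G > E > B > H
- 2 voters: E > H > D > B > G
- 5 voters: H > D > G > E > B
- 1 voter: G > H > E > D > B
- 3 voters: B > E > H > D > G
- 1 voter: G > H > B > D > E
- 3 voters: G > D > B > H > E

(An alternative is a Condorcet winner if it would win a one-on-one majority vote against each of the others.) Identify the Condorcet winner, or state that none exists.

Head-to-head results (17 voters):
B vs D: D, 13–4.
B vs E: E wins 10–7.
B–G: G 12–5.
B vs H: H, 9–8.
D–E: D 11–6.
D–G: D 12–5.
D vs H: H, 12–5.
E vs G: G wins 12–5.
E vs H: H wins 10–7.
G vs H: H wins 10–7.
H defeats every rival head-to-head and is the Condorcet winner.

H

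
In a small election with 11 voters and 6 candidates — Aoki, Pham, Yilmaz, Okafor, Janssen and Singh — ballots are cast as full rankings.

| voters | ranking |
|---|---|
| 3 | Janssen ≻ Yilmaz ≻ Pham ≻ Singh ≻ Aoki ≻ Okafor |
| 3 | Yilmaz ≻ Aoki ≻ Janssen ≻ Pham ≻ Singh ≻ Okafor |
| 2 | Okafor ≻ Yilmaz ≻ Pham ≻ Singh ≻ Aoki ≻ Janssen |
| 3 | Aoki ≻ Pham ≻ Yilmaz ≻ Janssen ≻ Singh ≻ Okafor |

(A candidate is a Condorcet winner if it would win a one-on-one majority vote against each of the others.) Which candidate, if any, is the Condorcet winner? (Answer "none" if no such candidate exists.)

Check each pair by majority over 11 ballots:
Aoki vs Pham: 3+3 = 6 for Aoki, 5 for Pham — Aoki by 6–5.
Aoki vs Yilmaz: Aoki preferred on 3 ballots; Yilmaz wins 8–3.
Aoki vs Okafor: Aoki wins 9–2.
Aoki vs Janssen: Aoki wins 8–3.
Aoki vs Singh: Aoki, 6–5.
Pham vs Yilmaz: Yilmaz wins 8–3.
Pham vs Okafor: Pham, 9–2.
Pham vs Janssen: Janssen, 6–5.
Pham vs Singh: 3+3+2+3 = 11 for Pham, 0 for Singh — Pham by 11–0.
Yilmaz vs Okafor: Yilmaz preferred on 3+3+3 = 9 ballots; Yilmaz wins 9–2.
Yilmaz vs Janssen: Yilmaz wins 8–3.
Yilmaz vs Singh: Yilmaz is ranked higher on 3+3+2+3 = 11 ballots, Singh on 0. Yilmaz wins 11–0.
Okafor vs Janssen: 2 for Okafor, 9 for Janssen — Janssen by 9–2.
Okafor–Singh: Singh 9–2.
Janssen vs Singh: Janssen wins 9–2.
Yilmaz wins every pairwise contest, so Yilmaz is the Condorcet winner.

Yilmaz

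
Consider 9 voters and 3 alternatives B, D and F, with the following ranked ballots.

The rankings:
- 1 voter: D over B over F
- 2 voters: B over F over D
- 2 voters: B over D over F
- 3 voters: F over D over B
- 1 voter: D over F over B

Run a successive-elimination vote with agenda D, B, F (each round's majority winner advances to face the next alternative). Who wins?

Round 1: D vs B — 5–4, D advances.
Round 2: D vs F — 4–5, F advances.
The agenda winner is F.

F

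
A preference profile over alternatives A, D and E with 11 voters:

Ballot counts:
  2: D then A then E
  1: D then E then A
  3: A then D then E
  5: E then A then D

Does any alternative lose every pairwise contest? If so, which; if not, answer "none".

Head-to-head results (11 voters):
A vs D: A, 8–3.
A vs E: E, 6–5.
D vs E: D is ranked higher on 2+1+3 = 6 ballots, E on 5. D wins 6–5.
No alternative is winless: A beats D; D beats E; E beats A. There is no Condorcet loser.

none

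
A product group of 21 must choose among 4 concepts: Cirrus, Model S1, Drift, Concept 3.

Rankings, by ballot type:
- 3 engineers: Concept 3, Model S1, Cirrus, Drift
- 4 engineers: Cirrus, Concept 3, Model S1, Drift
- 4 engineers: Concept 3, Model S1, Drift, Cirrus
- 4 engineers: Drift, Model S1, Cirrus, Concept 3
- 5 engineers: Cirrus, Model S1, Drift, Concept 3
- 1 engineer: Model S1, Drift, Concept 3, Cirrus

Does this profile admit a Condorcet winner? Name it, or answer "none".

none

Check each pair by majority over 21 ballots:
Cirrus vs Model S1: Model S1 wins 12–9.
Cirrus–Drift: Cirrus 12–9.
Cirrus vs Concept 3: Cirrus wins 13–8.
Model S1 vs Drift: Model S1, 17–4.
Model S1–Concept 3: Concept 3 11–10.
Drift vs Concept 3: Concept 3 wins 11–10.
Every design loses at least once (Cirrus loses to Model S1; Model S1 loses to Concept 3; Drift loses to Cirrus; Concept 3 loses to Cirrus). The majority relation contains the cycle Cirrus > Concept 3 > Model S1 > Cirrus, so there is no Condorcet winner.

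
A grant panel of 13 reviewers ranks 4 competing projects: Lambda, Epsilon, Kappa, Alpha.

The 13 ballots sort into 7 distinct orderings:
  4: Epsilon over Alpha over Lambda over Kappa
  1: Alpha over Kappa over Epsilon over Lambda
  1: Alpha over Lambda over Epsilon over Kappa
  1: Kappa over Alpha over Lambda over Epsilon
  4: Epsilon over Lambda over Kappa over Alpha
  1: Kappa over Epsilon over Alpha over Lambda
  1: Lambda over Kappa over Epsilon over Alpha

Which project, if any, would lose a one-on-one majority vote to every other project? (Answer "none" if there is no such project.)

Pairwise majorities:
Lambda vs Epsilon: 3 to 10, Epsilon.
Lambda vs Kappa: Lambda preferred on 4+1+4+1 = 10 ballots; Lambda wins 10–3.
Lambda–Alpha: Alpha 8–5.
Epsilon vs Kappa: 4+1+4 = 9 for Epsilon, 4 for Kappa — Epsilon by 9–4.
Epsilon vs Alpha: 4+4+1+1 = 10 for Epsilon, 3 for Alpha — Epsilon by 10–3.
Kappa vs Alpha: 7 to 6, Kappa.
No project is winless: Lambda beats Kappa; Epsilon beats Lambda; Kappa beats Alpha; Alpha beats Lambda. There is no Condorcet loser.

none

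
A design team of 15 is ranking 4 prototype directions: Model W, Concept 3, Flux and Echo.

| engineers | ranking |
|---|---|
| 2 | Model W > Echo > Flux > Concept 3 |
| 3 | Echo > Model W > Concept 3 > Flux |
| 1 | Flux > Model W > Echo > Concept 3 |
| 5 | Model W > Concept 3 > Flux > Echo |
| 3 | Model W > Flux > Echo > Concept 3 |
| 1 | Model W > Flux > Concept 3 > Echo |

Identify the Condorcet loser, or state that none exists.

Pairwise majorities:
Model W vs Concept 3: 2+3+1+5+3+1 = 15 for Model W, 0 for Concept 3 — Model W by 15–0.
Model W vs Flux: Model W wins 14–1.
Model W vs Echo: Model W wins 12–3.
Concept 3 vs Flux: Concept 3, 8–7.
Concept 3 vs Echo: 6 to 9, Echo.
Flux vs Echo: Flux wins 10–5.
No design is winless: Model W beats Concept 3; Concept 3 beats Flux; Flux beats Echo; Echo beats Concept 3. There is no Condorcet loser.

none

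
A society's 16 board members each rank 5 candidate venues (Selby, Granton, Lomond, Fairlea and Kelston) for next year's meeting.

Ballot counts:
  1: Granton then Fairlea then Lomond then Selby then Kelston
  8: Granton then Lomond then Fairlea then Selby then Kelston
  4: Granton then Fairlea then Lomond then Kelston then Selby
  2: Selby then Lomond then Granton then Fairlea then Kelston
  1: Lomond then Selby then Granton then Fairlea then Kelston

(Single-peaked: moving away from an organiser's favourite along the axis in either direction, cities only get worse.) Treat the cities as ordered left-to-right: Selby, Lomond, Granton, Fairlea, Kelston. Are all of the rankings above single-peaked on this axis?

Axis positions: Selby=1, Lomond=2, Granton=3, Fairlea=4, Kelston=5.
Faction 1 (peak Granton at position 3): ranking walks positions 3-4-2-1-5, expanding outward from the peak — single-peaked.
Faction 2 (peak Granton at position 3): ranking walks positions 3-2-4-1-5, expanding outward from the peak — single-peaked.
Faction 3 (peak Granton at position 3): ranking walks positions 3-4-2-5-1, expanding outward from the peak — single-peaked.
Faction 4 (peak Selby at position 1): ranking walks positions 1-2-3-4-5, expanding outward from the peak — single-peaked.
Faction 5 (peak Lomond at position 2): ranking walks positions 2-1-3-4-5, expanding outward from the peak — single-peaked.
Every ranking is single-peaked on this axis.

yes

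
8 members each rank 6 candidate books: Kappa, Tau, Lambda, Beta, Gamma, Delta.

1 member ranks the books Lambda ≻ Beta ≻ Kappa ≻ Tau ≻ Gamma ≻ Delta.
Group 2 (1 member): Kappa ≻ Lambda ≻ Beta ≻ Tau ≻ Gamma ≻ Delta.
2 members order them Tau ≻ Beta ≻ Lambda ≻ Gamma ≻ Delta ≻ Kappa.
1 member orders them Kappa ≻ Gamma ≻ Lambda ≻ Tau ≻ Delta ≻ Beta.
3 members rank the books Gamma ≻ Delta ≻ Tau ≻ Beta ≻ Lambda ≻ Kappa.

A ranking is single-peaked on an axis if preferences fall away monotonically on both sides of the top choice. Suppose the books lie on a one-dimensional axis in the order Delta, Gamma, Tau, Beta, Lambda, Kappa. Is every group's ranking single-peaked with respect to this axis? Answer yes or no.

no

Axis positions: Delta=1, Gamma=2, Tau=3, Beta=4, Lambda=5, Kappa=6.
Group 1 (peak Lambda at position 5): ranking walks positions 5-4-6-3-2-1, expanding outward from the peak — single-peaked.
Group 2 (peak Kappa at position 6): ranking walks positions 6-5-4-3-2-1, expanding outward from the peak — single-peaked.
Group 3 (peak Tau at position 3): ranking walks positions 3-4-5-2-1-6, expanding outward from the peak — single-peaked.
Group 4: ranking walks positions 6-2-5-3-1-4; Gamma is ranked above Lambda even though Lambda lies between Gamma and the peak Kappa on the axis — preferences dip and rise again. Not single-peaked.
Group 5 (peak Gamma at position 2): ranking walks positions 2-1-3-4-5-6, expanding outward from the peak — single-peaked.
Group 4 violates single-peakedness, so the profile is not single-peaked on this axis.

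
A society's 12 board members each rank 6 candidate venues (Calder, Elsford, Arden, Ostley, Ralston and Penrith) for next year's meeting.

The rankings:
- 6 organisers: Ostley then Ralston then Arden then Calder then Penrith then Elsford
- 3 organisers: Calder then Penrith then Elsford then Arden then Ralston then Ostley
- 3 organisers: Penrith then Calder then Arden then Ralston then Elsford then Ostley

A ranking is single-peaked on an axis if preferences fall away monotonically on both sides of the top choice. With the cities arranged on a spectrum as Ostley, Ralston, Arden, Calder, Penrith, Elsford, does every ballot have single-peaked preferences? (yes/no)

yes

Axis positions: Ostley=1, Ralston=2, Arden=3, Calder=4, Penrith=5, Elsford=6.
Group 1 (peak Ostley at position 1): ranking walks positions 1-2-3-4-5-6, expanding outward from the peak — single-peaked.
Group 2 (peak Calder at position 4): ranking walks positions 4-5-6-3-2-1, expanding outward from the peak — single-peaked.
Group 3 (peak Penrith at position 5): ranking walks positions 5-4-3-2-6-1, expanding outward from the peak — single-peaked.
Every ranking is single-peaked on this axis.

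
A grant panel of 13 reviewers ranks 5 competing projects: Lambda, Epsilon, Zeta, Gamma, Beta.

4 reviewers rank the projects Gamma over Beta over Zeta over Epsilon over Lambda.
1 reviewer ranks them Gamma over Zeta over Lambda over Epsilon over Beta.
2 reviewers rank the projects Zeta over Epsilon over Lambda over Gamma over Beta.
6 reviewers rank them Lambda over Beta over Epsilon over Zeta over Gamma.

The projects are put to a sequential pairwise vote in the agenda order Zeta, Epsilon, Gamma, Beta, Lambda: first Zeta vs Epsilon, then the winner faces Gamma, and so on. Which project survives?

Lambda

Round 1: Zeta vs Epsilon — 7–6, Zeta advances.
Round 2: Zeta vs Gamma — 8–5, Zeta advances.
Round 3: Zeta vs Beta — 3–10, Beta advances.
Round 4: Beta vs Lambda — 4–9, Lambda advances.
Lambda survives the agenda.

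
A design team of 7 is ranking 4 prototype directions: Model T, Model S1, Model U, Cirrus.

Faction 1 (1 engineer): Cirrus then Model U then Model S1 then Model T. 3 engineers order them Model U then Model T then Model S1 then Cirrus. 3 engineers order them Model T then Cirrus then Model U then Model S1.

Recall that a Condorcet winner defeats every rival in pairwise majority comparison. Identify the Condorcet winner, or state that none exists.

Head-to-head results (7 engineers):
Model T vs Model S1: Model T wins 6–1.
Model T vs Model U: Model U wins 4–3.
Model T vs Cirrus: Model T, 6–1.
Model S1–Model U: Model U 7–0.
Model S1 vs Cirrus: Cirrus wins 4–3.
Model U vs Cirrus: Cirrus, 4–3.
No design is unbeaten: Model T loses to Model U; Model S1 loses to Model T; Model U loses to Cirrus; Cirrus loses to Model T. In particular Model T > Cirrus > Model U > Model T is a majority cycle — no Condorcet winner exists.

none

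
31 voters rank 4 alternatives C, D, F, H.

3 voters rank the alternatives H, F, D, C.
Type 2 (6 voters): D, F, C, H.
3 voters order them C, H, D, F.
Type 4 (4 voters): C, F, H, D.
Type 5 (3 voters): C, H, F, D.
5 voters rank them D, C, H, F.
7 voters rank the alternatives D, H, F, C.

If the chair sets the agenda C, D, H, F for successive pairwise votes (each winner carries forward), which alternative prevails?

Round 1: C vs D — 10–21, D advances.
Round 2: D vs H — 18–13, D advances.
Round 3: D vs F — 21–10, D advances.
The agenda winner is D.

D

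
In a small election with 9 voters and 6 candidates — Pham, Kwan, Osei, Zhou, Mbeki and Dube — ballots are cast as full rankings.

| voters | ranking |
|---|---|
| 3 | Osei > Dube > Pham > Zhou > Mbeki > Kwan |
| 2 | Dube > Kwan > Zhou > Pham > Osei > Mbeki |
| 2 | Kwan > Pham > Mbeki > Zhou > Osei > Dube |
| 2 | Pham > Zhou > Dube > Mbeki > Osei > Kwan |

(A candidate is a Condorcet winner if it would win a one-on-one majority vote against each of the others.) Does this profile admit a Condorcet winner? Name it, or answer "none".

Check each pair by majority over 9 ballots:
Pham vs Kwan: Pham preferred on 3+2 = 5 ballots; Pham wins 5–4.
Pham vs Osei: 2+2+2 = 6 for Pham, 3 for Osei — Pham by 6–3.
Pham vs Zhou: Pham preferred on 3+2+2 = 7 ballots; Pham wins 7–2.
Pham vs Mbeki: 3+2+2+2 = 9 for Pham, 0 for Mbeki — Pham by 9–0.
Pham vs Dube: 4 to 5, Dube.
Kwan vs Osei: Kwan preferred on 2+2 = 4 ballots; Osei wins 5–4.
Kwan vs Zhou: 2+2 = 4 for Kwan, 5 for Zhou — Zhou by 5–4.
Kwan vs Mbeki: 4 to 5, Mbeki.
Kwan vs Dube: 2 to 7, Dube.
Osei vs Zhou: Osei preferred on 3 ballots; Zhou wins 6–3.
Osei vs Mbeki: Osei preferred on 3+2 = 5 ballots; Osei wins 5–4.
Osei vs Dube: 3+2 = 5 for Osei, 4 for Dube — Osei by 5–4.
Zhou vs Mbeki: 3+2+2 = 7 for Zhou, 2 for Mbeki — Zhou by 7–2.
Zhou vs Dube: Zhou preferred on 2+2 = 4 ballots; Dube wins 5–4.
Mbeki vs Dube: Mbeki is ranked higher on 2 ballots, Dube on 7. Dube wins 7–2.
Each candidate drops at least one matchup (Pham loses to Dube; Kwan loses to Pham; Osei loses to Pham; Zhou loses to Pham; Mbeki loses to Pham; Dube loses to Osei); the cycle Pham → Osei → Dube → Pham rules out a Condorcet winner.

none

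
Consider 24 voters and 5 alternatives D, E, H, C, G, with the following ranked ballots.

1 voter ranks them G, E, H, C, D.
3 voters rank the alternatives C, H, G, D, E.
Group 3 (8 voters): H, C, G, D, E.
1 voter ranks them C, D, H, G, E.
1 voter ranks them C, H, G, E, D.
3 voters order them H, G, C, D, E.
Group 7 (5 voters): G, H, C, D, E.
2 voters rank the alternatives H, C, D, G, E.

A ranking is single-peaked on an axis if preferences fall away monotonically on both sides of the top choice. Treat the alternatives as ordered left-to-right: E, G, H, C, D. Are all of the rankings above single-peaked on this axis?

yes

Axis positions: E=1, G=2, H=3, C=4, D=5.
Group 1 (peak G at position 2): ranking walks positions 2-1-3-4-5, expanding outward from the peak — single-peaked.
Group 2 (peak C at position 4): ranking walks positions 4-3-2-5-1, expanding outward from the peak — single-peaked.
Group 3 (peak H at position 3): ranking walks positions 3-4-2-5-1, expanding outward from the peak — single-peaked.
Group 4 (peak C at position 4): ranking walks positions 4-5-3-2-1, expanding outward from the peak — single-peaked.
Group 5 (peak C at position 4): ranking walks positions 4-3-2-1-5, expanding outward from the peak — single-peaked.
Group 6 (peak H at position 3): ranking walks positions 3-2-4-5-1, expanding outward from the peak — single-peaked.
Group 7 (peak G at position 2): ranking walks positions 2-3-4-5-1, expanding outward from the peak — single-peaked.
Group 8 (peak H at position 3): ranking walks positions 3-4-5-2-1, expanding outward from the peak — single-peaked.
Every ranking is single-peaked on this axis.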